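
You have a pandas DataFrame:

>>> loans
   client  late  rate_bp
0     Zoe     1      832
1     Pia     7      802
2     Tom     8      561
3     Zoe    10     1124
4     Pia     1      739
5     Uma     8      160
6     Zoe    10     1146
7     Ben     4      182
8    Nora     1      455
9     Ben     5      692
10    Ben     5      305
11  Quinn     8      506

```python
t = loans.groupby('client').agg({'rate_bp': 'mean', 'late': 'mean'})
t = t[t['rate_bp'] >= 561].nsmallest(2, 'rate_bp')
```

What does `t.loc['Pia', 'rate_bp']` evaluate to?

770.5

group by client: mean(rate_bp), mean(late):
        rate_bp      late
client                   
Ben       393.0  4.666667
Nora      455.0  1.000000
Pia       770.5  4.000000
Quinn     506.0  8.000000
Tom       561.0  8.000000
Uma       160.0  8.000000
Zoe      1034.0  7.000000
filter rows where rate_bp >= 561:
        rate_bp  late
client               
Pia       770.5   4.0
Tom       561.0   8.0
Zoe      1034.0   7.0
take 2 rows with smallest rate_bp:
        rate_bp  late
client               
Tom       561.0   8.0
Pia       770.5   4.0
Finally, value at row 'Pia', column 'rate_bp' = 770.5.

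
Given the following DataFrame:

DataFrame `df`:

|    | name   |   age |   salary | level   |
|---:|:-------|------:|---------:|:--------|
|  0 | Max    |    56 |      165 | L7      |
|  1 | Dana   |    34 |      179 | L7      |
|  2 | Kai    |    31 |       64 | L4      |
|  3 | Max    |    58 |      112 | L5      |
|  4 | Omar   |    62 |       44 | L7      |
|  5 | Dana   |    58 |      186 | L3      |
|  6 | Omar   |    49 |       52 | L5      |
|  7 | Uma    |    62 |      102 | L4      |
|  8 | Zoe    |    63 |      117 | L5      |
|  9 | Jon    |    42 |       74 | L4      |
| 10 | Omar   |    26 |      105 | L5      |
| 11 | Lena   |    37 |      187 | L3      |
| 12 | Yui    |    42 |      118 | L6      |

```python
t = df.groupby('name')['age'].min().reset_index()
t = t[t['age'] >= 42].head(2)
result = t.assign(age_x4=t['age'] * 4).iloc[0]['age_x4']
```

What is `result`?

group by name, min of age:
name
Dana    34
Jon     42
Kai     31
Lena    37
Max     56
Omar    26
Uma     62
Yui     42
Zoe     63
Name: age, dtype: int64
reset_index():
   name  age
0  Dana   34
1   Jon   42
2   Kai   31
3  Lena   37
4   Max   56
5  Omar   26
6   Uma   62
7   Yui   42
8   Zoe   63
filter rows where age >= 42:
  name  age
1  Jon   42
4  Max   56
6  Uma   62
7  Yui   42
8  Zoe   63
take first 2 rows:
  name  age
1  Jon   42
4  Max   56
add column age_x4 = t['age'] * 4:
  name  age  age_x4
1  Jon   42     168
4  Max   56     224
The value at position 0, column 'age_x4' is 168.

168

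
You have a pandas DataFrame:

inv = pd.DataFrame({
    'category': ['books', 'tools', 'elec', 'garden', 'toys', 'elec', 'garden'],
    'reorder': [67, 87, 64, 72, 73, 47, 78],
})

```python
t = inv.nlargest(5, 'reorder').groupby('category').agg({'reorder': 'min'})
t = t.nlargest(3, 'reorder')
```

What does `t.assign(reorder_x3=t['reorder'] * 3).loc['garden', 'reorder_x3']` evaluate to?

216

take 5 rows with largest reorder:
  category  reorder
1    tools       87
6   garden       78
4     toys       73
3   garden       72
0    books       67
group by category, min of reorder:
          reorder
category         
books          67
garden         72
tools          87
toys           73
take 3 rows with largest reorder:
          reorder
category         
tools          87
toys           73
garden         72
add column reorder_x3 = t['reorder'] * 3:
          reorder  reorder_x3
category                     
tools          87         261
toys           73         219
garden         72         216
Hence 216.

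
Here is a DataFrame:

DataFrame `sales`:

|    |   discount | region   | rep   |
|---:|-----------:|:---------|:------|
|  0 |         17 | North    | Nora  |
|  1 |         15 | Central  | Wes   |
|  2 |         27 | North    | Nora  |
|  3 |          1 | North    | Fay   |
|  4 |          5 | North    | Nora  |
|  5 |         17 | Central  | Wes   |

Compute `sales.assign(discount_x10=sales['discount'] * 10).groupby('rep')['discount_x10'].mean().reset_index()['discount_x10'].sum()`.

add column discount_x10 = sales['discount'] * 10:
   discount   region   rep  discount_x10
0        17    North  Nora           170
1        15  Central   Wes           150
2        27    North  Nora           270
3         1    North   Fay            10
4         5    North  Nora            50
5        17  Central   Wes           170
group by rep, mean of discount_x10:
rep
Fay      10.000000
Nora    163.333333
Wes     160.000000
Name: discount_x10, dtype: float64
reset_index():
    rep  discount_x10
0   Fay     10.000000
1  Nora    163.333333
2   Wes    160.000000
Taking the sum of column 'discount_x10' gives 333.333333333.

333.333333333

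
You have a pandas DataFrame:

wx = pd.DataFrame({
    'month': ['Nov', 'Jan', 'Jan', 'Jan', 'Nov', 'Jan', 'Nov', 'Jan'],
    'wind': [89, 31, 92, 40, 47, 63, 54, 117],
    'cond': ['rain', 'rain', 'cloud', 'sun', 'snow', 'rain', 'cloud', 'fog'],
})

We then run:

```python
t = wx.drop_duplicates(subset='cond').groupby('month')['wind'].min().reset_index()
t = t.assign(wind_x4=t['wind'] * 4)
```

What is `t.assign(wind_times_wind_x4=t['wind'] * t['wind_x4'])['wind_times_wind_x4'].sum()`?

drop duplicate cond (keep=first):
  month  wind   cond
0   Nov    89   rain
2   Jan    92  cloud
3   Jan    40    sun
4   Nov    47   snow
7   Jan   117    fog
group by month, min of wind:
month
Jan    40
Nov    47
Name: wind, dtype: int64
reset_index():
  month  wind
0   Jan    40
1   Nov    47
add column wind_x4 = t['wind'] * 4:
  month  wind  wind_x4
0   Jan    40      160
1   Nov    47      188
add column wind_times_wind_x4 = t['wind'] * t['wind_x4']:
  month  wind  wind_x4  wind_times_wind_x4
0   Jan    40      160                6400
1   Nov    47      188                8836
The sum of column 'wind_times_wind_x4' is 15236.

15236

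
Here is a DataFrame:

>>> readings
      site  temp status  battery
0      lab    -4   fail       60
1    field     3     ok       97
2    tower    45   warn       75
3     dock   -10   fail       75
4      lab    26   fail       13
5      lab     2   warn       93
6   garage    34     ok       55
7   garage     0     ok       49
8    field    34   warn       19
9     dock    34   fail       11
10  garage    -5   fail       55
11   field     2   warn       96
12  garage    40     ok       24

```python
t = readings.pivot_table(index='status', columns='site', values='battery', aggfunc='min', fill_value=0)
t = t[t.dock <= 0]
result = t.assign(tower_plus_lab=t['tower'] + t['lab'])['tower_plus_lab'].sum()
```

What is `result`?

pivot: rows=status, cols=site, min(battery):
site    dock  field  garage  lab  tower
status                                 
fail      11      0      55   13      0
ok         0     97      24    0      0
warn       0     19       0   93     75
filter rows where dock <= 0:
site    dock  field  garage  lab  tower
status                                 
ok         0     97      24    0      0
warn       0     19       0   93     75
add column tower_plus_lab = t['tower'] + t['lab']:
site    dock  field  garage  lab  tower  tower_plus_lab
status                                                 
ok         0     97      24    0      0               0
warn       0     19       0   93     75             168
Reading off the sum of column 'tower_plus_lab', we get 168.

168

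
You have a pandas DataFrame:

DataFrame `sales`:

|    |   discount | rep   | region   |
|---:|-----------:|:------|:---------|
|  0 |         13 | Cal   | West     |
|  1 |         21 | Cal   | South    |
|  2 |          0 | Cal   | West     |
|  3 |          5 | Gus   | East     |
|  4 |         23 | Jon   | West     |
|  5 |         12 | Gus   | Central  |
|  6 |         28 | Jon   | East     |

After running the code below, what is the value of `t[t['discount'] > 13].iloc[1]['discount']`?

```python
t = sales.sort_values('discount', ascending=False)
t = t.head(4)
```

sort by discount descending:
   discount  rep   region
6        28  Jon     East
4        23  Jon     West
1        21  Cal    South
0        13  Cal     West
5        12  Gus  Central
3         5  Gus     East
2         0  Cal     West
take first 4 rows:
   discount  rep region
6        28  Jon   East
4        23  Jon   West
1        21  Cal  South
0        13  Cal   West
filter rows where discount > 13:
   discount  rep region
6        28  Jon   East
4        23  Jon   West
1        21  Cal  South
value at position 1, column 'discount' → 23

23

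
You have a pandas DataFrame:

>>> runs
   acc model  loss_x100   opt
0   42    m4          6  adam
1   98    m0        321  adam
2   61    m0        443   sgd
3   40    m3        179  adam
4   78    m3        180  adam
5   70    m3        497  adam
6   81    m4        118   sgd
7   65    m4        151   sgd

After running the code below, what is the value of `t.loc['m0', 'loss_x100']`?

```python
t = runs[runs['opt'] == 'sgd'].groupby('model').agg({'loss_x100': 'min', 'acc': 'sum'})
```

filter rows where opt == 'sgd':
   acc model  loss_x100  opt
2   61    m0        443  sgd
6   81    m4        118  sgd
7   65    m4        151  sgd
group by model: min(loss_x100), sum(acc):
       loss_x100  acc
model                
m0           443   61
m4           118  146

443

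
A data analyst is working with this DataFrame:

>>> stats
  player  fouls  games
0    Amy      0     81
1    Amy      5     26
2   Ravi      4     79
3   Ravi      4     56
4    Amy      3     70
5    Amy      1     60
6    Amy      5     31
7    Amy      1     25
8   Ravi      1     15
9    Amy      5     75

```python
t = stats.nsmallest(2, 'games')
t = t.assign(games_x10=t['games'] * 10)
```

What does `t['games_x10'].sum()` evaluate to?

take 2 rows with smallest games:
  player  fouls  games
8   Ravi      1     15
7    Amy      1     25
add column games_x10 = t['games'] * 10:
  player  fouls  games  games_x10
8   Ravi      1     15        150
7    Amy      1     25        250
Hence 400.

400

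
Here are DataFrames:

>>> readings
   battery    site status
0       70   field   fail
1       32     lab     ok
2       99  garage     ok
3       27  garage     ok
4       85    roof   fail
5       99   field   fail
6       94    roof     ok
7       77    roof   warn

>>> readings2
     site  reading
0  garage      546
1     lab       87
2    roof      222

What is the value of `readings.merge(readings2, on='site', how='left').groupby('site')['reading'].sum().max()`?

merge on 'site' (how='left') → 8 rows:
   battery    site status  reading
0       70   field   fail      NaN
1       32     lab     ok     87.0
2       99  garage     ok    546.0
3       27  garage     ok    546.0
4       85    roof   fail    222.0
5       99   field   fail      NaN
6       94    roof     ok    222.0
7       77    roof   warn    222.0
group by site, sum of reading:
site
field        0.0
garage    1092.0
lab         87.0
roof       666.0
Name: reading, dtype: float64
Then the max of the resulting series: 1092.0

1092.0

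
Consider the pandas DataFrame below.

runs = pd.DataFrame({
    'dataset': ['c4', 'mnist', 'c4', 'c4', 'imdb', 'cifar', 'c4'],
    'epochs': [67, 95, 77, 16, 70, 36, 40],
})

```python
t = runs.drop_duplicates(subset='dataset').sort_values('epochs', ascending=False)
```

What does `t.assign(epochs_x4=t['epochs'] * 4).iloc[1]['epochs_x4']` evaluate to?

drop duplicate dataset (keep=first):
  dataset  epochs
0      c4      67
1   mnist      95
4    imdb      70
5   cifar      36
sort by epochs descending:
  dataset  epochs
1   mnist      95
4    imdb      70
0      c4      67
5   cifar      36
add column epochs_x4 = t['epochs'] * 4:
  dataset  epochs  epochs_x4
1   mnist      95        380
4    imdb      70        280
0      c4      67        268
5   cifar      36        144
Hence 280.

280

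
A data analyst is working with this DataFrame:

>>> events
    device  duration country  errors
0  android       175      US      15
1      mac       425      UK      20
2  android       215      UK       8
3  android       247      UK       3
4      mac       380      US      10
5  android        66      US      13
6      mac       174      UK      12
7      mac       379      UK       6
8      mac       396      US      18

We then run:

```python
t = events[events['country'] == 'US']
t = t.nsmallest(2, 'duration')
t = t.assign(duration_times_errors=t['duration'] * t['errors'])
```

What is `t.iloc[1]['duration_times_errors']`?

2625

filter rows where country == 'US':
    device  duration country  errors
0  android       175      US      15
4      mac       380      US      10
5  android        66      US      13
8      mac       396      US      18
take 2 rows with smallest duration:
    device  duration country  errors
5  android        66      US      13
0  android       175      US      15
add column duration_times_errors = t['duration'] * t['errors']:
    device  duration country  errors  duration_times_errors
5  android        66      US      13                    858
0  android       175      US      15                   2625
Taking the value at position 1, column 'duration_times_errors' gives 2625.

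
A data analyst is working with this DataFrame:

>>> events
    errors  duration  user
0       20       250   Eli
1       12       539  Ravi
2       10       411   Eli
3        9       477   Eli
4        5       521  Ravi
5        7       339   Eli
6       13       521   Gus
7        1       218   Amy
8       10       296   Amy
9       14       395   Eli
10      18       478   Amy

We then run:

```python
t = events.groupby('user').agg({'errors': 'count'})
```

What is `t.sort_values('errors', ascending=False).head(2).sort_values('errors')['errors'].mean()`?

group by user, count of errors:
      errors
user        
Amy        3
Eli        5
Gus        1
Ravi       2
sort by errors descending:
      errors
user        
Eli        5
Amy        3
Ravi       2
Gus        1
take first 2 rows:
      errors
user        
Eli        5
Amy        3
sort by errors:
      errors
user        
Amy        3
Eli        5

4.0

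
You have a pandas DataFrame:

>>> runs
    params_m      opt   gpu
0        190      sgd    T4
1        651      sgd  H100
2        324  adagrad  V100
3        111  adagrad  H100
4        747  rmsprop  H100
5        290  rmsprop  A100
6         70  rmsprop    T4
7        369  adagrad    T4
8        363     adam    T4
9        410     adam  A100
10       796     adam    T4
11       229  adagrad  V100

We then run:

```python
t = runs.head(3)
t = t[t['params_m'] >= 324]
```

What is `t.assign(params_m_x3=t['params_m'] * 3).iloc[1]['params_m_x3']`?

take first 3 rows:
   params_m      opt   gpu
0       190      sgd    T4
1       651      sgd  H100
2       324  adagrad  V100
filter rows where params_m >= 324:
   params_m      opt   gpu
1       651      sgd  H100
2       324  adagrad  V100
add column params_m_x3 = t['params_m'] * 3:
   params_m      opt   gpu  params_m_x3
1       651      sgd  H100         1953
2       324  adagrad  V100          972
So iloc[1]['params_m_x3'] = 972.

972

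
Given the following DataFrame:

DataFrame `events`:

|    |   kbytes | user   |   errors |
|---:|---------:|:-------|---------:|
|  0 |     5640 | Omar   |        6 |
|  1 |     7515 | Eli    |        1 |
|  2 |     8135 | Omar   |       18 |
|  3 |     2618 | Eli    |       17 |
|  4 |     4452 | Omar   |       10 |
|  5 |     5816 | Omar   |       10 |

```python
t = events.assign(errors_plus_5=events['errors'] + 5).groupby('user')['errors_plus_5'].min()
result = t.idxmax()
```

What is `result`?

Omar

add column errors_plus_5 = events['errors'] + 5:
   kbytes  user  errors  errors_plus_5
0    5640  Omar       6             11
1    7515   Eli       1              6
2    8135  Omar      18             23
3    2618   Eli      17             22
4    4452  Omar      10             15
5    5816  Omar      10             15
group by user, min of errors_plus_5:
user
Eli      6
Omar    11
Name: errors_plus_5, dtype: int64
So idxmax() = Omar.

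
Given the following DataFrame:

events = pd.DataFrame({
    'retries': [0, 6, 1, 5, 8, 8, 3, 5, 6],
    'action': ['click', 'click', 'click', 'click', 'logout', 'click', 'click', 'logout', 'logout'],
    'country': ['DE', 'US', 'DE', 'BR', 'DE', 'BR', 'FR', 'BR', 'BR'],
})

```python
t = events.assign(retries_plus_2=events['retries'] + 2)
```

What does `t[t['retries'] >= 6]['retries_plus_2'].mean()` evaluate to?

9.0

add column retries_plus_2 = events['retries'] + 2:
   retries  action country  retries_plus_2
0        0   click      DE               2
1        6   click      US               8
2        1   click      DE               3
3        5   click      BR               7
4        8  logout      DE              10
5        8   click      BR              10
6        3   click      FR               5
7        5  logout      BR               7
8        6  logout      BR               8
filter rows where retries >= 6:
   retries  action country  retries_plus_2
1        6   click      US               8
4        8  logout      DE              10
5        8   click      BR              10
8        6  logout      BR               8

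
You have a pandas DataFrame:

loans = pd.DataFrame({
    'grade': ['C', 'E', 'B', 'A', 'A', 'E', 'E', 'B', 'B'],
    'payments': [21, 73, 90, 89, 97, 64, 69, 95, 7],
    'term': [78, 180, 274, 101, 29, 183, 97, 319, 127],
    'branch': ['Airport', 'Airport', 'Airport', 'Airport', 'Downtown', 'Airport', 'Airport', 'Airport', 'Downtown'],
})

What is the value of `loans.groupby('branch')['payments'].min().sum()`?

28

group by branch, min of payments:
branch
Airport     21
Downtown     7
Name: payments, dtype: int64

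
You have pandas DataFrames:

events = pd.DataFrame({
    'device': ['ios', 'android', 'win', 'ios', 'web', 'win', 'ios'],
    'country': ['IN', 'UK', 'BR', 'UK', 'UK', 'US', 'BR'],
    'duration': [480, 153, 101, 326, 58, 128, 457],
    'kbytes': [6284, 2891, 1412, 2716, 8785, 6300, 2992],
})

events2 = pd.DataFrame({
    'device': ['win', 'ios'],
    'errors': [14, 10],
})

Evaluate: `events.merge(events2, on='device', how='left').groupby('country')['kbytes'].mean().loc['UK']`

merge on 'device' (how='left') → 7 rows:
    device country  duration  kbytes  errors
0      ios      IN       480    6284    10.0
1  android      UK       153    2891     NaN
2      win      BR       101    1412    14.0
3      ios      UK       326    2716    10.0
4      web      UK        58    8785     NaN
5      win      US       128    6300    14.0
6      ios      BR       457    2992    10.0
group by country, mean of kbytes:
country
BR    2202.000000
IN    6284.000000
UK    4797.333333
US    6300.000000
Name: kbytes, dtype: float64
Finally, value at index 'UK' = 4797.33333333.

4797.33333333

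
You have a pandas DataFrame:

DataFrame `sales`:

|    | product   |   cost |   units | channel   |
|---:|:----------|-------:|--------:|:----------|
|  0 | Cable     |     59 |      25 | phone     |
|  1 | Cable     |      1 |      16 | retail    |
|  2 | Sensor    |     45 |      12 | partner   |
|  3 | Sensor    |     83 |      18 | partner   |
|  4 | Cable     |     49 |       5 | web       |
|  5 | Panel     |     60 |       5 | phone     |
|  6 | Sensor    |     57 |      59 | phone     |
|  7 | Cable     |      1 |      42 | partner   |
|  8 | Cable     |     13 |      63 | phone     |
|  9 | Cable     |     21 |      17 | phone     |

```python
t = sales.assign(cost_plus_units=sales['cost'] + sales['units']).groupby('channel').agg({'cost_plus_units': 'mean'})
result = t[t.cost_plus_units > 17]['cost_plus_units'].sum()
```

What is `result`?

196.8

add column cost_plus_units = sales['cost'] + sales['units']:
  product  cost  units  channel  cost_plus_units
0   Cable    59     25    phone               84
1   Cable     1     16   retail               17
2  Sensor    45     12  partner               57
3  Sensor    83     18  partner              101
4   Cable    49      5      web               54
5   Panel    60      5    phone               65
6  Sensor    57     59    phone              116
7   Cable     1     42  partner               43
8   Cable    13     63    phone               76
9   Cable    21     17    phone               38
group by channel, mean of cost_plus_units:
         cost_plus_units
channel                 
partner             67.0
phone               75.8
retail              17.0
web                 54.0
filter rows where cost_plus_units > 17:
         cost_plus_units
channel                 
partner             67.0
phone               75.8
web                 54.0
Reading off the sum of column 'cost_plus_units', we get 196.8.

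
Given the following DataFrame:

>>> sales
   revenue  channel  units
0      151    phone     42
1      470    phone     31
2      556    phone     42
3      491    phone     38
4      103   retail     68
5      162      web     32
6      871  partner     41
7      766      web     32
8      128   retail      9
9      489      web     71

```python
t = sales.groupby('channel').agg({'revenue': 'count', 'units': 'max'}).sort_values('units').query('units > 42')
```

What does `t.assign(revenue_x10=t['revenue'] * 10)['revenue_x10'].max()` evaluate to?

group by channel: count(revenue), max(units):
         revenue  units
channel                
partner        1     41
phone          4     42
retail         2     68
web            3     71
sort by units:
         revenue  units
channel                
partner        1     41
phone          4     42
retail         2     68
web            3     71
filter rows where units > 42:
         revenue  units
channel                
retail         2     68
web            3     71
add column revenue_x10 = t['revenue'] * 10:
         revenue  units  revenue_x10
channel                             
retail         2     68           20
web            3     71           30
Taking the max of column 'revenue_x10' gives 30.

30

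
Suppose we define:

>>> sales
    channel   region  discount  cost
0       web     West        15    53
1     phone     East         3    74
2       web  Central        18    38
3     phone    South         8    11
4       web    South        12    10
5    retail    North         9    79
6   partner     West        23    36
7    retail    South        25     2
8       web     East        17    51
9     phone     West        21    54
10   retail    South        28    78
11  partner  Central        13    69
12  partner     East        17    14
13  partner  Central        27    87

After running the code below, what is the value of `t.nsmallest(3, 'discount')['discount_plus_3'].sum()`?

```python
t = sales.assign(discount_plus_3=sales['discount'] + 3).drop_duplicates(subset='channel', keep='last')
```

add column discount_plus_3 = sales['discount'] + 3:
    channel   region  discount  cost  discount_plus_3
0       web     West        15    53               18
1     phone     East         3    74                6
2       web  Central        18    38               21
3     phone    South         8    11               11
4       web    South        12    10               15
5    retail    North         9    79               12
6   partner     West        23    36               26
7    retail    South        25     2               28
8       web     East        17    51               20
9     phone     West        21    54               24
10   retail    South        28    78               31
11  partner  Central        13    69               16
12  partner     East        17    14               20
13  partner  Central        27    87               30
drop duplicate channel (keep=last):
    channel   region  discount  cost  discount_plus_3
8       web     East        17    51               20
9     phone     West        21    54               24
10   retail    South        28    78               31
13  partner  Central        27    87               30
take 3 rows with smallest discount:
    channel   region  discount  cost  discount_plus_3
8       web     East        17    51               20
9     phone     West        21    54               24
13  partner  Central        27    87               30
Taking the sum of column 'discount_plus_3' gives 74.

74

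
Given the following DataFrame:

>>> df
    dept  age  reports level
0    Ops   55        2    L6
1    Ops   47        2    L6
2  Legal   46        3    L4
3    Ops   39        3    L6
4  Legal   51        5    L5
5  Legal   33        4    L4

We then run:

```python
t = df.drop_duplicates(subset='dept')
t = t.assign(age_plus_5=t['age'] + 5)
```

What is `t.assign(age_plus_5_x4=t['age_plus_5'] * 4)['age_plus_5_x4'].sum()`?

444

drop duplicate dept (keep=first):
    dept  age  reports level
0    Ops   55        2    L6
2  Legal   46        3    L4
add column age_plus_5 = t['age'] + 5:
    dept  age  reports level  age_plus_5
0    Ops   55        2    L6          60
2  Legal   46        3    L4          51
add column age_plus_5_x4 = t['age_plus_5'] * 4:
    dept  age  reports level  age_plus_5  age_plus_5_x4
0    Ops   55        2    L6          60            240
2  Legal   46        3    L4          51            204
sum of column 'age_plus_5_x4' → 444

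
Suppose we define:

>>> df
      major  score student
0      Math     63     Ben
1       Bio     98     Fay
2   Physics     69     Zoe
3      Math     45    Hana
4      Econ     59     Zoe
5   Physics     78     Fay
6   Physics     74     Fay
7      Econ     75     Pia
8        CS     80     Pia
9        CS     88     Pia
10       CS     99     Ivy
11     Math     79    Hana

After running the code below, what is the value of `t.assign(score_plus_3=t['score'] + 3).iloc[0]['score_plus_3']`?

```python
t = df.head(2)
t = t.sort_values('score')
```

66

take first 2 rows:
  major  score student
0  Math     63     Ben
1   Bio     98     Fay
sort by score:
  major  score student
0  Math     63     Ben
1   Bio     98     Fay
add column score_plus_3 = t['score'] + 3:
  major  score student  score_plus_3
0  Math     63     Ben            66
1   Bio     98     Fay           101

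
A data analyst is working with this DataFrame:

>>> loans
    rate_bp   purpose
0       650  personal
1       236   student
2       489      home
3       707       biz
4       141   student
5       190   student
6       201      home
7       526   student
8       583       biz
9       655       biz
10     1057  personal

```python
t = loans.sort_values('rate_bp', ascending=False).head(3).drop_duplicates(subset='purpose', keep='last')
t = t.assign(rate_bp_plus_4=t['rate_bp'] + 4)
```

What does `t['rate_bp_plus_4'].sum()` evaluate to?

1720

sort by rate_bp descending:
    rate_bp   purpose
10     1057  personal
3       707       biz
9       655       biz
0       650  personal
8       583       biz
7       526   student
2       489      home
1       236   student
6       201      home
5       190   student
4       141   student
take first 3 rows:
    rate_bp   purpose
10     1057  personal
3       707       biz
9       655       biz
drop duplicate purpose (keep=last):
    rate_bp   purpose
10     1057  personal
9       655       biz
add column rate_bp_plus_4 = t['rate_bp'] + 4:
    rate_bp   purpose  rate_bp_plus_4
10     1057  personal            1061
9       655       biz             659
Reading off the sum of column 'rate_bp_plus_4', we get 1720.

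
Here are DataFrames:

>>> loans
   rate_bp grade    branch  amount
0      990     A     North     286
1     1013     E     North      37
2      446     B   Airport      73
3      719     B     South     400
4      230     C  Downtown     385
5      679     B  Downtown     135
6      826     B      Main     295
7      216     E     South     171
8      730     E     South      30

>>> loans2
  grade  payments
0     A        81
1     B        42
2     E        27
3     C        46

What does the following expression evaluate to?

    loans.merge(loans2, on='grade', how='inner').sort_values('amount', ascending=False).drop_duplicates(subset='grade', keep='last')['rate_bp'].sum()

2396

merge on 'grade' (how='inner') → 9 rows:
   rate_bp grade    branch  amount  payments
0      990     A     North     286        81
1     1013     E     North      37        27
2      446     B   Airport      73        42
3      719     B     South     400        42
4      230     C  Downtown     385        46
5      679     B  Downtown     135        42
6      826     B      Main     295        42
7      216     E     South     171        27
8      730     E     South      30        27
sort by amount descending:
   rate_bp grade    branch  amount  payments
3      719     B     South     400        42
4      230     C  Downtown     385        46
6      826     B      Main     295        42
0      990     A     North     286        81
7      216     E     South     171        27
5      679     B  Downtown     135        42
2      446     B   Airport      73        42
1     1013     E     North      37        27
8      730     E     South      30        27
drop duplicate grade (keep=last):
   rate_bp grade    branch  amount  payments
4      230     C  Downtown     385        46
0      990     A     North     286        81
2      446     B   Airport      73        42
8      730     E     South      30        27
So sum() = 2396.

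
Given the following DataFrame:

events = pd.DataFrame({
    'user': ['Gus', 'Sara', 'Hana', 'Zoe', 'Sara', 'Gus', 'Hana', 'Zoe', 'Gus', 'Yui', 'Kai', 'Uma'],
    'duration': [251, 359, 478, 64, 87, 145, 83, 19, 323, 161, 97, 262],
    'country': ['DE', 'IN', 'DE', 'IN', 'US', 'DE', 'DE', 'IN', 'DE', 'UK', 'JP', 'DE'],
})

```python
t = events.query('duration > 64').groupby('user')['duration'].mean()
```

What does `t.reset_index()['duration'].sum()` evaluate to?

filter rows where duration > 64:
    user  duration country
0    Gus       251      DE
1   Sara       359      IN
2   Hana       478      DE
4   Sara        87      US
5    Gus       145      DE
6   Hana        83      DE
8    Gus       323      DE
9    Yui       161      UK
10   Kai        97      JP
11   Uma       262      DE
group by user, mean of duration:
user
Gus     239.666667
Hana    280.500000
Kai      97.000000
Sara    223.000000
Uma     262.000000
Yui     161.000000
Name: duration, dtype: float64
reset_index():
   user    duration
0   Gus  239.666667
1  Hana  280.500000
2   Kai   97.000000
3  Sara  223.000000
4   Uma  262.000000
5   Yui  161.000000
Finally, sum of column 'duration' = 1263.16666667.

1263.16666667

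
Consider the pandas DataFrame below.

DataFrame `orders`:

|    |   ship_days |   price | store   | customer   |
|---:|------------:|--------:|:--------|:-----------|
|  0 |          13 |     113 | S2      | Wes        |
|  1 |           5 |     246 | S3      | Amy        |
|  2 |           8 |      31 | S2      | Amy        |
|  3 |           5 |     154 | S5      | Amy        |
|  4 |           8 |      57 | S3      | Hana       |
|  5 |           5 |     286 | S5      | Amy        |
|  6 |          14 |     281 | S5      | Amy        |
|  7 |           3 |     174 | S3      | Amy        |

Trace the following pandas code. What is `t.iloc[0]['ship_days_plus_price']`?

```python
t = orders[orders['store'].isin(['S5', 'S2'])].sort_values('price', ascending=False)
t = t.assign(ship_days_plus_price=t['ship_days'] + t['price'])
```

filter rows where store in ['S5', 'S2']:
   ship_days  price store customer
0         13    113    S2      Wes
2          8     31    S2      Amy
3          5    154    S5      Amy
5          5    286    S5      Amy
6         14    281    S5      Amy
sort by price descending:
   ship_days  price store customer
5          5    286    S5      Amy
6         14    281    S5      Amy
3          5    154    S5      Amy
0         13    113    S2      Wes
2          8     31    S2      Amy
add column ship_days_plus_price = t['ship_days'] + t['price']:
   ship_days  price store customer  ship_days_plus_price
5          5    286    S5      Amy                   291
6         14    281    S5      Amy                   295
3          5    154    S5      Amy                   159
0         13    113    S2      Wes                   126
2          8     31    S2      Amy                    39
Taking the value at position 0, column 'ship_days_plus_price' gives 291.

291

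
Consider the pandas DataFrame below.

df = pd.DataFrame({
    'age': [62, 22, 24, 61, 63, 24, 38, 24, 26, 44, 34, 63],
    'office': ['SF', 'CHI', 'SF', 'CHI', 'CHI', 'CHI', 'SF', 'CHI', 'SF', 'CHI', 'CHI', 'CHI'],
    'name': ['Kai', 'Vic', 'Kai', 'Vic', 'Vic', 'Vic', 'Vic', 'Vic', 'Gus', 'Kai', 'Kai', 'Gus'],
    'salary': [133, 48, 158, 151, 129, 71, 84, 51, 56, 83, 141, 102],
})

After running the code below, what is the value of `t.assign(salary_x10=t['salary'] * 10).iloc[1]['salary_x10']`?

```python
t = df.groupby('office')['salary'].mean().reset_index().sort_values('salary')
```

1077.5

group by office, mean of salary:
office
CHI     97.00
SF     107.75
Name: salary, dtype: float64
reset_index():
  office  salary
0    CHI   97.00
1     SF  107.75
sort by salary:
  office  salary
0    CHI   97.00
1     SF  107.75
add column salary_x10 = t['salary'] * 10:
  office  salary  salary_x10
0    CHI   97.00       970.0
1     SF  107.75      1077.5
So iloc[1]['salary_x10'] = 1077.5.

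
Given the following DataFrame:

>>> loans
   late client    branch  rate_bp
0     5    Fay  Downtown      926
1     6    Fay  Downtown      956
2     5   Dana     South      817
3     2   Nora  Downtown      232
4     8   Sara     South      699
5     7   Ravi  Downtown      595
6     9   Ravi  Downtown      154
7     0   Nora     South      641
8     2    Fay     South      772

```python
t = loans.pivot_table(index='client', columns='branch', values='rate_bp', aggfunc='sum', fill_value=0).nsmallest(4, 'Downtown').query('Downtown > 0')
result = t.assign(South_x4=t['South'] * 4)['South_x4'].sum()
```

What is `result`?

2564

pivot: rows=client, cols=branch, sum(rate_bp):
branch  Downtown  South
client                 
Dana           0    817
Fay         1882    772
Nora         232    641
Ravi         749      0
Sara           0    699
take 4 rows with smallest Downtown:
branch  Downtown  South
client                 
Dana           0    817
Sara           0    699
Nora         232    641
Ravi         749      0
filter rows where Downtown > 0:
branch  Downtown  South
client                 
Nora         232    641
Ravi         749      0
add column South_x4 = t['South'] * 4:
branch  Downtown  South  South_x4
client                           
Nora         232    641      2564
Ravi         749      0         0
Finally, sum of column 'South_x4' = 2564.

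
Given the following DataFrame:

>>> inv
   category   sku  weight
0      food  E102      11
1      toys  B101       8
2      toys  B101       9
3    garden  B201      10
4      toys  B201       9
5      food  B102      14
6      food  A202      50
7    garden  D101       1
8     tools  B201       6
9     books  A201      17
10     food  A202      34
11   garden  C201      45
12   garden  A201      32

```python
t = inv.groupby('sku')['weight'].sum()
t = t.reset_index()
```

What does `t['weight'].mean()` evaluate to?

30.75

group by sku, sum of weight:
sku
A201    49
A202    84
B101    17
B102    14
B201    25
C201    45
D101     1
E102    11
Name: weight, dtype: int64
reset_index():
    sku  weight
0  A201      49
1  A202      84
2  B101      17
3  B102      14
4  B201      25
5  C201      45
6  D101       1
7  E102      11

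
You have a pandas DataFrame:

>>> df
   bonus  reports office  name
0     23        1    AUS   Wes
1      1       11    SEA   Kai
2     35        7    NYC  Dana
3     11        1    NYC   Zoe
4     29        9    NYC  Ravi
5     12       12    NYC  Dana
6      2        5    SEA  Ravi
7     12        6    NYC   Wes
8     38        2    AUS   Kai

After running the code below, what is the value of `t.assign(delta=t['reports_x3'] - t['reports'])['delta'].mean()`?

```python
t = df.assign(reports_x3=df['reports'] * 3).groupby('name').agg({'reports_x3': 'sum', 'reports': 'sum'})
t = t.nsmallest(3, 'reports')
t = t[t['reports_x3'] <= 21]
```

8.0

add column reports_x3 = df['reports'] * 3:
   bonus  reports office  name  reports_x3
0     23        1    AUS   Wes           3
1      1       11    SEA   Kai          33
2     35        7    NYC  Dana          21
3     11        1    NYC   Zoe           3
4     29        9    NYC  Ravi          27
5     12       12    NYC  Dana          36
6      2        5    SEA  Ravi          15
7     12        6    NYC   Wes          18
8     38        2    AUS   Kai           6
group by name: sum(reports_x3), sum(reports):
      reports_x3  reports
name                     
Dana          57       19
Kai           39       13
Ravi          42       14
Wes           21        7
Zoe            3        1
take 3 rows with smallest reports:
      reports_x3  reports
name                     
Zoe            3        1
Wes           21        7
Kai           39       13
filter rows where reports_x3 <= 21:
      reports_x3  reports
name                     
Zoe            3        1
Wes           21        7
add column delta = t['reports_x3'] - t['reports']:
      reports_x3  reports  delta
name                            
Zoe            3        1      2
Wes           21        7     14
mean of column 'delta' → 8.0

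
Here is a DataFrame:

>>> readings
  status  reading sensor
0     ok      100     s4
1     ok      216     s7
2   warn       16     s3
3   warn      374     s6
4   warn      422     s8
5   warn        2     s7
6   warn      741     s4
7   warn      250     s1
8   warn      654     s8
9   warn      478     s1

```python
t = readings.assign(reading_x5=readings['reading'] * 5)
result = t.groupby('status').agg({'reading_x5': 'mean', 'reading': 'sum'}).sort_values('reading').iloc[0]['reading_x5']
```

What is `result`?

add column reading_x5 = readings['reading'] * 5:
  status  reading sensor  reading_x5
0     ok      100     s4         500
1     ok      216     s7        1080
2   warn       16     s3          80
3   warn      374     s6        1870
4   warn      422     s8        2110
5   warn        2     s7          10
6   warn      741     s4        3705
7   warn      250     s1        1250
8   warn      654     s8        3270
9   warn      478     s1        2390
group by status: mean(reading_x5), sum(reading):
        reading_x5  reading
status                     
ok         790.000      316
warn      1835.625     2937
sort by reading:
        reading_x5  reading
status                     
ok         790.000      316
warn      1835.625     2937
Reading off the value at position 0, column 'reading_x5', we get 790.0.

790.0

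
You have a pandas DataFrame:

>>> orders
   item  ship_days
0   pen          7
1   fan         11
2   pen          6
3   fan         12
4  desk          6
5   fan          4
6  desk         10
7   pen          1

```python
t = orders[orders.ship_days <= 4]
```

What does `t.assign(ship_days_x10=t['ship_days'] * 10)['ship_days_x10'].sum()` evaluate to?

50

filter rows where ship_days <= 4:
  item  ship_days
5  fan          4
7  pen          1
add column ship_days_x10 = t['ship_days'] * 10:
  item  ship_days  ship_days_x10
5  fan          4             40
7  pen          1             10
Then the sum of column 'ship_days_x10': 50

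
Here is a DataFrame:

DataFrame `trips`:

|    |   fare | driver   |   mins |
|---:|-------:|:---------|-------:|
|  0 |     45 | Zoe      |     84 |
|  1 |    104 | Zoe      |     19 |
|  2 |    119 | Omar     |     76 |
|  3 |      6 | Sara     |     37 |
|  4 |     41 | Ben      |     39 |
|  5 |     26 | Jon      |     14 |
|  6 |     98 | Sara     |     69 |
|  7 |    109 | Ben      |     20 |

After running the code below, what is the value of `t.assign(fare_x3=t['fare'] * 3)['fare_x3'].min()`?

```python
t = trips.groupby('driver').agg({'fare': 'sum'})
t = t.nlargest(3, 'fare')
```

357

group by driver, sum of fare:
        fare
driver      
Ben      150
Jon       26
Omar     119
Sara     104
Zoe      149
take 3 rows with largest fare:
        fare
driver      
Ben      150
Zoe      149
Omar     119
add column fare_x3 = t['fare'] * 3:
        fare  fare_x3
driver               
Ben      150      450
Zoe      149      447
Omar     119      357
Finally, min of column 'fare_x3' = 357.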